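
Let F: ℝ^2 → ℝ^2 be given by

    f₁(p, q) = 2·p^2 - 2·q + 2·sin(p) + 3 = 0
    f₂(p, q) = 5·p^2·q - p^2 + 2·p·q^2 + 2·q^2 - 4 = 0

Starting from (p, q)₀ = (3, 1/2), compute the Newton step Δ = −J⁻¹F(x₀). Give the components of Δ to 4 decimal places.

(-1.9961, 0.1408)

At (3, 1/2): F = (20.282240, 11.5000).
Jacobian J = [[4·p + 2·cos(p), -2], [10·p·q - 2·p + 2·q^2, 5·p^2 + 4·p·q + 4·q]].
At the point, J = [[10.020015, -2.0000], [9.5000, 53.0000]] (det J = 550.060795).
Solving J·Δ = −F gives Δ = (-1.9961, 0.1408).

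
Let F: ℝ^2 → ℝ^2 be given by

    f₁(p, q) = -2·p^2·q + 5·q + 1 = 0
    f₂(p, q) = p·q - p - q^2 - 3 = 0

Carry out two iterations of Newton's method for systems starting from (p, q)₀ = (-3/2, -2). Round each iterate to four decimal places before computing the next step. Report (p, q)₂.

At (-3/2, -2): F = (0.0000, -2.5000).
Jacobian J = [[-4·p·q, -2·p^2 + 5], [q - 1, p - 2·q]].
At the point, J = [[-12.0000, 0.5000], [-3.0000, 2.5000]] (det J = -28.5000).
Solving J·Δ = −F gives Δ = (0.0439, 1.0526).
Then the next iterate is (p, q)₁ = (-1.4561, -0.9474).
Round to (-1.4561, -0.9474) and repeat: F = (0.280407, -1.061958), J = [[-5.518037, 0.759546], [-1.9474, 0.4387]].
Δ = (0.9873, 6.8031), so (p, q)₂ = (-0.4688, 5.8557).

(-0.4688, 5.8557)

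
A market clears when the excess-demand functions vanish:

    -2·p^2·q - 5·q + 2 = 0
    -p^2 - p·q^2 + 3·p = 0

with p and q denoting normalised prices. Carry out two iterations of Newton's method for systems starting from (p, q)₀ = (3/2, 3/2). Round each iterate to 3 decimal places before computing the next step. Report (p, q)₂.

(0.937, 2.517)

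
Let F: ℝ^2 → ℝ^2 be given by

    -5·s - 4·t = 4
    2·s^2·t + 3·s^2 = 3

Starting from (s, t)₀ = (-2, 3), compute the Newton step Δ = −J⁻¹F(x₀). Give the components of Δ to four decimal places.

(0.4565, -2.0707)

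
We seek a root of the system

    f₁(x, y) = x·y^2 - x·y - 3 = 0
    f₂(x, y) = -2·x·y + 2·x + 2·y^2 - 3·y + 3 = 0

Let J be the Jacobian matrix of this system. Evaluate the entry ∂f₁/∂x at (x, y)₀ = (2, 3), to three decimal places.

6.000

∂f₁/∂x = y^2 - y.
At (2, 3) this is 6.000.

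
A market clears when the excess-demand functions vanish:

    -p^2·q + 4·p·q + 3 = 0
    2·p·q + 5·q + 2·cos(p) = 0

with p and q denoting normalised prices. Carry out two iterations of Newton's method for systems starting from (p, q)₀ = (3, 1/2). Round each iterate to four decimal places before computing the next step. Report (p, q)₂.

At (3, 1/2): F = (4.5000, 3.520015).
Jacobian J = [[-2·p·q + 4·q, -p^2 + 4·p], [2·q - 2·sin(p), 2·p + 5]].
At the point, J = [[-1.0000, 3.0000], [0.717760, 11.0000]] (det J = -13.153280).
Solving J·Δ = −F gives Δ = (2.9605, -0.5132).
Then the next iterate is (p, q)₁ = (5.9605, -0.0132).
Round to (5.9605, -0.0132) and repeat: F = (3.154249, 1.673417), J = [[0.104557, -11.685560], [0.607829, 16.9210]].
Δ = (-8.2200, 0.1964), so (p, q)₂ = (-2.2595, 0.1832).

(-2.2595, 0.1832)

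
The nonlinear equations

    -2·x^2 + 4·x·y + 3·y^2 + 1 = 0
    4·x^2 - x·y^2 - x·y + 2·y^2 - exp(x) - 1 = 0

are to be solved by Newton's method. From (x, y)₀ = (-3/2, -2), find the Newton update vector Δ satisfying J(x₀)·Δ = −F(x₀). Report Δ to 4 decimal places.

At (-3/2, -2): F = (20.5000, 18.776870).
Jacobian J = [[-4·x + 4·y, 4·x + 6·y], [8·x - y^2 - y - exp(x), -2·x·y - x + 4·y]].
At the point, J = [[-2.0000, -18.0000], [-14.223130, -12.5000]] (det J = -231.016343).
Solving J·Δ = −F gives Δ = (0.3538, 1.0996).

(0.3538, 1.0996)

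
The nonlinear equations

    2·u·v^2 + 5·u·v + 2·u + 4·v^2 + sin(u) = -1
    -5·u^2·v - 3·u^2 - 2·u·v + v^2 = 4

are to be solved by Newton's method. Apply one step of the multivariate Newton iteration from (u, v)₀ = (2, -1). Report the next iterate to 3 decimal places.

At (2, -1): F = (3.90930, 9.000).
Jacobian J = [[2·v^2 + 5·v + cos(u) + 2, 4·u·v + 5·u + 8·v], [-10·u·v - 6·u - 2·v, -5·u^2 - 2·u + 2·v]].
At the point, J = [[-1.41615, -6.000], [10.000, -26.000]] (det J = 96.81982).
Solving J·Δ = −F gives Δ = (0.492, 0.535).
Then the next iterate is (u, v)₁ = (2.492, -0.465).

(2.492, -0.465)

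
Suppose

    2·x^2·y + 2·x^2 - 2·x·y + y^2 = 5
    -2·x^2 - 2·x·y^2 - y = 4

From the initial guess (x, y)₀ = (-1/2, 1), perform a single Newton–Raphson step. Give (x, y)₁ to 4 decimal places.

At (-1/2, 1): F = (-2.0000, -4.5000).
Jacobian J = [[4·x·y + 4·x - 2·y, 2·x^2 - 2·x + 2·y], [-4·x - 2·y^2, -4·x·y - 1]].
At the point, J = [[-6.0000, 3.5000], [0.0000, 1.0000]] (det J = -6.0000).
Solving J·Δ = −F gives Δ = (2.2917, 4.5000).
Then the next iterate is (x, y)₁ = (1.7917, 5.5000).

(1.7917, 5.5000)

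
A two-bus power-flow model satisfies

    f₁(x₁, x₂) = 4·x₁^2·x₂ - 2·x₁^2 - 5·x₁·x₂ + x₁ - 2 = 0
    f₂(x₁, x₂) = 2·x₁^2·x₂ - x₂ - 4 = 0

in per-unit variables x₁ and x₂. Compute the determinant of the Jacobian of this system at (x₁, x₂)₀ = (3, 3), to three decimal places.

26.000

J = [[8·x₁·x₂ - 4·x₁ - 5·x₂ + 1, 4·x₁^2 - 5·x₁], [4·x₁·x₂, 2·x₁^2 - 1]].
At the point, J = [[46.000, 21.000], [36.000, 17.000]].
det J = 26.000.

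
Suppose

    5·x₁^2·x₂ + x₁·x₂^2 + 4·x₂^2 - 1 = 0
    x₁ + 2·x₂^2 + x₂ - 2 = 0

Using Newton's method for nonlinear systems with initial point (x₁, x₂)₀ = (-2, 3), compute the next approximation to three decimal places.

(-1.342, 1.642)

At (-2, 3): F = (77.000, 17.000).
Jacobian J = [[10·x₁·x₂ + x₂^2, 5·x₁^2 + 2·x₁·x₂ + 8·x₂], [1, 4·x₂ + 1]].
At the point, J = [[-51.000, 32.000], [1.000, 13.000]] (det J = -695.000).
Solving J·Δ = −F gives Δ = (0.658, -1.358).
Then the next iterate is (x₁, x₂)₁ = (-1.342, 1.642).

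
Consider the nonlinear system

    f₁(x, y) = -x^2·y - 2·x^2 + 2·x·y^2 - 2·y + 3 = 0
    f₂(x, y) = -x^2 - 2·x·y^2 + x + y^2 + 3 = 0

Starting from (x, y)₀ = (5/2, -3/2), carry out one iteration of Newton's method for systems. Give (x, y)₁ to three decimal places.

(2.171, -0.921)

At (5/2, -3/2): F = (14.125, -9.750).
Jacobian J = [[-2·x·y - 4·x + 2·y^2, -x^2 + 4·x·y - 2], [-2·x - 2·y^2 + 1, -4·x·y + 2·y]].
At the point, J = [[2.000, -23.250], [-8.500, 12.000]] (det J = -173.625).
Solving J·Δ = −F gives Δ = (-0.329, 0.579).
Then the next iterate is (x, y)₁ = (2.171, -0.921).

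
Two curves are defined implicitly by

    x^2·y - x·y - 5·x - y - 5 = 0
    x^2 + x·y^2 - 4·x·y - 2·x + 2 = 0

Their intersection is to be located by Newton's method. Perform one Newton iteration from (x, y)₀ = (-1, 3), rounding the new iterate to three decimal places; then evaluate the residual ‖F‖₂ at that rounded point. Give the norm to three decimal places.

2.871

At (-1, 3): F = (3.000, 8.000).
Jacobian J = [[2·x·y - y - 5, x^2 - x - 1], [2·x + y^2 - 4·y - 2, 2·x·y - 4·x]].
At the point, J = [[-14.000, 1.000], [-7.000, -2.000]] (det J = 35.000).
Solving J·Δ = −F gives Δ = (0.400, 2.600).
Then the next iterate is (x, y)₁ = (-0.600, 5.600).
Re-evaluating at (-0.600, 5.600): F = (-2.224, -1.816), so ‖F‖₂ = 2.871.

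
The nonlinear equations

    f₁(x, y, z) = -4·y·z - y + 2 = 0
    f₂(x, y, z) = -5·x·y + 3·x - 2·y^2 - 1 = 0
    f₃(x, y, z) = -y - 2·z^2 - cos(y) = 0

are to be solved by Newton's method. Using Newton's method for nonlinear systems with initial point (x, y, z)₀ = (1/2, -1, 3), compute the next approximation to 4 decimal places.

At (1/2, -1, 3): F = (15.0000, 1.0000, -17.540302).
Jacobian J = [[0, -4·z - 1, -4·y], [-5·y + 3, -5·x - 4·y, 0], [0, sin(y) - 1, -4·z]].
At the point, J = [[0.0000, -13.0000, 4.0000], [8.0000, 1.5000, 0.0000], [0.0000, -1.841471, -12.0000]] (det J = -1306.927072).
Solving J·Δ = −F gives Δ = (-0.2511, 0.6723, -1.5649).
Then the next iterate is (x, y, z)₁ = (0.2489, -0.3277, 1.4351).

(0.2489, -0.3277, 1.4351)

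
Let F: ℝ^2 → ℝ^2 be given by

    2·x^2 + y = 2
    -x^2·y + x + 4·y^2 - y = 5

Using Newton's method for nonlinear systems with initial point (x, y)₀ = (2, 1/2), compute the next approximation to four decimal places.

(1.7143, -3.7143)

At (2, 1/2): F = (6.5000, -4.5000).
Jacobian J = [[4·x, 1], [-2·x·y + 1, -x^2 + 8·y - 1]].
At the point, J = [[8.0000, 1.0000], [-1.0000, -1.0000]] (det J = -7.0000).
Solving J·Δ = −F gives Δ = (-0.2857, -4.2143).
Then the next iterate is (x, y)₁ = (1.7143, -3.7143).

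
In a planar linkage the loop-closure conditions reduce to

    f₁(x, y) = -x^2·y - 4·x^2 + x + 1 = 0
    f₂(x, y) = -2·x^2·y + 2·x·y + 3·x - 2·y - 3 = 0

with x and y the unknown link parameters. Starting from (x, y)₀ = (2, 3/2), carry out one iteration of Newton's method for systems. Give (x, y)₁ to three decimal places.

At (2, 3/2): F = (-19.000, -6.000).
Jacobian J = [[-2·x·y - 8·x + 1, -x^2], [-4·x·y + 2·y + 3, -2·x^2 + 2·x - 2]].
At the point, J = [[-21.000, -4.000], [-6.000, -6.000]] (det J = 102.000).
Solving J·Δ = −F gives Δ = (-0.882, -0.118).
Then the next iterate is (x, y)₁ = (1.118, 1.382).

(1.118, 1.382)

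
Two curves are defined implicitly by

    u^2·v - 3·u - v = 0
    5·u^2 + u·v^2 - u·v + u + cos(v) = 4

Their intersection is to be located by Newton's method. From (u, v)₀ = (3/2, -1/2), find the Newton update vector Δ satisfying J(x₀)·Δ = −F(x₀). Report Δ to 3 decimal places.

(-0.054, 3.904)

At (3/2, -1/2): F = (-5.125, 10.75258).
Jacobian J = [[2·u·v - 3, u^2 - 1], [10·u + v^2 - v + 1, 2·u·v - u - sin(v)]].
At the point, J = [[-4.500, 1.250], [16.750, -2.52057]] (det J = -9.59491).
Solving J·Δ = −F gives Δ = (-0.054, 3.904).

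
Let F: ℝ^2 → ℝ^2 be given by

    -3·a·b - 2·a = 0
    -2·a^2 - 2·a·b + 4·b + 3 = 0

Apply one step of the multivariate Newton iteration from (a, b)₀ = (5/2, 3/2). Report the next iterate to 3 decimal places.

At (5/2, 3/2): F = (-16.250, -11.000).
Jacobian J = [[-3·b - 2, -3·a], [-4·a - 2·b, -2·a + 4]].
At the point, J = [[-6.500, -7.500], [-13.000, -1.000]] (det J = -91.000).
Solving J·Δ = −F gives Δ = (-0.728, -1.536).
Then the next iterate is (a, b)₁ = (1.772, -0.036).

(1.772, -0.036)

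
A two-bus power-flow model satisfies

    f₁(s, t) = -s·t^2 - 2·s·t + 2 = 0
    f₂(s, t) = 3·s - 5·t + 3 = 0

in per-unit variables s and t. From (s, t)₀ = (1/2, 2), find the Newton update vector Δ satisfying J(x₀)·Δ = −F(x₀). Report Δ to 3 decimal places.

(0.133, -1.020)

At (1/2, 2): F = (-2.000, -5.500).
Jacobian J = [[-t^2 - 2·t, -2·s·t - 2·s], [3, -5]].
At the point, J = [[-8.000, -3.000], [3.000, -5.000]] (det J = 49.000).
Solving J·Δ = −F gives Δ = (0.133, -1.020).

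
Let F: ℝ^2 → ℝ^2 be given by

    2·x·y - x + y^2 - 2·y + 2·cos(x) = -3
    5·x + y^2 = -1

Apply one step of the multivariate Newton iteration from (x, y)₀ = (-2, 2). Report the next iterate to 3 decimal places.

(-1.135, 2.168)

At (-2, 2): F = (-3.83229, -5.000).
Jacobian J = [[2·y - 2·sin(x) - 1, 2·x + 2·y - 2], [5, 2·y]].
At the point, J = [[4.81859, -2.000], [5.000, 4.000]] (det J = 29.27438).
Solving J·Δ = −F gives Δ = (0.865, 0.168).
Then the next iterate is (x, y)₁ = (-1.135, 2.168).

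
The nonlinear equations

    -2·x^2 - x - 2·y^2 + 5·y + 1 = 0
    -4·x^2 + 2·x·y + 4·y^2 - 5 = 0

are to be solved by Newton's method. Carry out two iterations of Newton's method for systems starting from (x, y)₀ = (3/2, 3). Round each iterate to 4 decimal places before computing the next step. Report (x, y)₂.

(1.2684, 1.4479)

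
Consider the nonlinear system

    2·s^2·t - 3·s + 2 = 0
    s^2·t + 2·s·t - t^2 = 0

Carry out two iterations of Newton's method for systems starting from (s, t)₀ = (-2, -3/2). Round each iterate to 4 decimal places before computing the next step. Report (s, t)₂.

At (-2, -3/2): F = (-4.0000, -2.2500).
Jacobian J = [[4·s·t - 3, 2·s^2], [2·s·t + 2·t, s^2 + 2·s - 2·t]].
At the point, J = [[9.0000, 8.0000], [3.0000, 3.0000]] (det J = 3.0000).
Solving J·Δ = −F gives Δ = (-2.0000, 2.7500).
Then the next iterate is (s, t)₁ = (-4.0000, 1.2500).
Round to (-4.0000, 1.2500) and repeat: F = (54.0000, 8.4375), J = [[-23.0000, 32.0000], [-7.5000, 5.5000]].
Δ = (-0.2379, -1.8585), so (s, t)₂ = (-4.2379, -0.6085).

(-4.2379, -0.6085)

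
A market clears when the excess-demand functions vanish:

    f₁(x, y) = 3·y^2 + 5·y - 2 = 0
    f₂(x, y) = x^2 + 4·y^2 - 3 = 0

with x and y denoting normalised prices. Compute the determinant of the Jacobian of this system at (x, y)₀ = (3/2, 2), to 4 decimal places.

-51.0000

J = [[0, 6·y + 5], [2·x, 8·y]].
At the point, J = [[0.0000, 17.0000], [3.0000, 16.0000]].
det J = -51.0000.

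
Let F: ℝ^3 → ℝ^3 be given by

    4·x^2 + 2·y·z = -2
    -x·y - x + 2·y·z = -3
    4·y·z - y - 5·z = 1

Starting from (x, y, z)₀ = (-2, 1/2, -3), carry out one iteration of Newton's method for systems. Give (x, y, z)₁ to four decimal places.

(-1.2447, 1.0240, -2.7709)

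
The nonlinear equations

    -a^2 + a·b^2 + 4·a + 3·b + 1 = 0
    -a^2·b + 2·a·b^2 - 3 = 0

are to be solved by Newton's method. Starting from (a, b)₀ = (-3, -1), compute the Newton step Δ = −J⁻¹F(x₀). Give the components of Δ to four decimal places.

(1.1304, 1.5072)

At (-3, -1): F = (-26.0000, 0.0000).
Jacobian J = [[-2·a + b^2 + 4, 2·a·b + 3], [-2·a·b + 2·b^2, -a^2 + 4·a·b]].
At the point, J = [[11.0000, 9.0000], [-4.0000, 3.0000]] (det J = 69.0000).
Solving J·Δ = −F gives Δ = (1.1304, 1.5072).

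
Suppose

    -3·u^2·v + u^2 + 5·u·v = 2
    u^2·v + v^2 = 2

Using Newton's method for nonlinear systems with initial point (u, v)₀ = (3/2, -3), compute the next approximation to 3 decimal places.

(1.648, -3.288)

At (3/2, -3): F = (-2.000, 0.250).
Jacobian J = [[-6·u·v + 2·u + 5·v, -3·u^2 + 5·u], [2·u·v, u^2 + 2·v]].
At the point, J = [[15.000, 0.750], [-9.000, -3.750]] (det J = -49.500).
Solving J·Δ = −F gives Δ = (0.148, -0.288).
Then the next iterate is (u, v)₁ = (1.648, -3.288).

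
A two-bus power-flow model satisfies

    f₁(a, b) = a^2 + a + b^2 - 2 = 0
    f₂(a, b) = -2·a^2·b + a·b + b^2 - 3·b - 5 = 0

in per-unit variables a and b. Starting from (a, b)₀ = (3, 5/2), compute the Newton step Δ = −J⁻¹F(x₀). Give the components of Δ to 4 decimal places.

(-0.1613, -3.0242)

At (3, 5/2): F = (16.2500, -43.7500).
Jacobian J = [[2·a + 1, 2·b], [-4·a·b + b, -2·a^2 + a + 2·b - 3]].
At the point, J = [[7.0000, 5.0000], [-27.5000, -13.0000]] (det J = 46.5000).
Solving J·Δ = −F gives Δ = (-0.1613, -3.0242).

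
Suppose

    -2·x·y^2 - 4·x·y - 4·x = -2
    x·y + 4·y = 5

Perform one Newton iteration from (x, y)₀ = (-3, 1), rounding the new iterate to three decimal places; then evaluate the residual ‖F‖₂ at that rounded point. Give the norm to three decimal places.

7.227

At (-3, 1): F = (32.000, -4.000).
Jacobian J = [[-2·y^2 - 4·y - 4, -4·x·y - 4·x], [y, x + 4]].
At the point, J = [[-10.000, 24.000], [1.000, 1.000]] (det J = -34.000).
Solving J·Δ = −F gives Δ = (3.765, 0.235).
Then the next iterate is (x, y)₁ = (0.765, 1.235).
Re-evaluating at (0.765, 1.235): F = (-7.17269, 0.88478), so ‖F‖₂ = 7.227.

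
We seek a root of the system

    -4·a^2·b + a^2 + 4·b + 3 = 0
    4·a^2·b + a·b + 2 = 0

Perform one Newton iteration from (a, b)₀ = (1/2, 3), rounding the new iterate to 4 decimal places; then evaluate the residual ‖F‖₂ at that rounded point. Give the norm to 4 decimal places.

At (1/2, 3): F = (12.2500, 6.5000).
Jacobian J = [[-8·a·b + 2·a, -4·a^2 + 4], [8·a·b + b, 4·a^2 + a]].
At the point, J = [[-11.0000, 3.0000], [15.0000, 1.5000]] (det J = -61.5000).
Solving J·Δ = −F gives Δ = (-0.0183, -4.1504).
Then the next iterate is (a, b)₁ = (0.4817, -1.1504).
Re-evaluating at (0.4817, -1.1504): F = (-0.301833, 0.378121), so ‖F‖₂ = 0.4838.

0.4838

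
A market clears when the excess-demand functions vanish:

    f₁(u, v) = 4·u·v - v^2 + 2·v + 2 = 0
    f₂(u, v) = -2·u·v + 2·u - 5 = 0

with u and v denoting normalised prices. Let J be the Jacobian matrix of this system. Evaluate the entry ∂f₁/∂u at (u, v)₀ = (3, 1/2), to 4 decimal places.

2.0000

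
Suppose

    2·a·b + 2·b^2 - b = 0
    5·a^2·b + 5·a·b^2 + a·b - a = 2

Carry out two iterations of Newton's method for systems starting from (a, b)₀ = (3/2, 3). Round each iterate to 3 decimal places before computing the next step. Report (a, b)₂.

(1.514, 0.456)

At (3/2, 3): F = (24.000, 102.250).
Jacobian J = [[2·b, 2·a + 4·b - 1], [10·a·b + 5·b^2 + b - 1, 5·a^2 + 10·a·b + a]].
At the point, J = [[6.000, 14.000], [92.000, 57.750]] (det J = -941.500).
Solving J·Δ = −F gives Δ = (-0.048, -1.694).
Then the next iterate is (a, b)₁ = (1.452, 1.306).
Round to (1.452, 1.306) and repeat: F = (5.89790, 24.59445), J = [[2.612, 7.128], [27.79730, 30.95664]].
Δ = (0.062, -0.850), so (a, b)₂ = (1.514, 0.456).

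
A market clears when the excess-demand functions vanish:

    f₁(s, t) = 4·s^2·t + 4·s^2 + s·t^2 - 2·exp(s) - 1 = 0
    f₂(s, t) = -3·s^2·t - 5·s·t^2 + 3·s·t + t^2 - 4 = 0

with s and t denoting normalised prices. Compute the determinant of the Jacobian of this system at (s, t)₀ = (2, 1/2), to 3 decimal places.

J = [[8·s·t + 8·s + t^2 - 2·exp(s), 4·s^2 + 2·s·t], [-6·s·t - 5·t^2 + 3·t, -3·s^2 - 10·s·t + 3·s + 2·t]].
At the point, J = [[9.47189, 18.000], [-5.750, -15.000]].
det J = -38.578.

-38.578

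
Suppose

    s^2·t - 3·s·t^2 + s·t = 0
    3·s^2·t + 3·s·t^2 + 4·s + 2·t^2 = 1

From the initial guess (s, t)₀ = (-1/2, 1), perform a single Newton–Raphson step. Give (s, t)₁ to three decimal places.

At (-1/2, 1): F = (1.250, -1.750).
Jacobian J = [[2·s·t - 3·t^2 + t, s^2 - 6·s·t + s], [6·s·t + 3·t^2 + 4, 3·s^2 + 6·s·t + 4·t]].
At the point, J = [[-3.000, 2.750], [4.000, 1.750]] (det J = -16.250).
Solving J·Δ = −F gives Δ = (0.431, 0.015).
Then the next iterate is (s, t)₁ = (-0.069, 1.015).

(-0.069, 1.015)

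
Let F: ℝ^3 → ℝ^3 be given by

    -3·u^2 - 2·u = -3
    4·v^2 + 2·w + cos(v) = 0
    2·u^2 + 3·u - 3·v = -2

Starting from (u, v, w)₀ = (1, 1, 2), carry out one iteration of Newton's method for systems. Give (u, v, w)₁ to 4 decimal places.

At (1, 1, 2): F = (-2.0000, 8.540302, 4.0000).
Jacobian J = [[-6·u - 2, 0, 0], [0, 8·v - sin(v), 2], [4·u + 3, -3, 0]].
At the point, J = [[-8.0000, 0.0000, 0.0000], [0.0000, 7.158529, 2.0000], [7.0000, -3.0000, 0.0000]] (det J = -48.0000).
Solving J·Δ = −F gives Δ = (-0.2500, 0.7500, -6.9546).
Then the next iterate is (u, v, w)₁ = (0.7500, 1.7500, -4.9546).

(0.7500, 1.7500, -4.9546)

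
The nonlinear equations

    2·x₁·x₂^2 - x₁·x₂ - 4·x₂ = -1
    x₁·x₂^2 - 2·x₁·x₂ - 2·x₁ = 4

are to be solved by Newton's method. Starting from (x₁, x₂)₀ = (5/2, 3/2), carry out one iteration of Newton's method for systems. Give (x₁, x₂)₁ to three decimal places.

(-0.696, 2.334)

At (5/2, 3/2): F = (2.500, -10.875).
Jacobian J = [[2·x₂^2 - x₂, 4·x₁·x₂ - x₁ - 4], [x₂^2 - 2·x₂ - 2, 2·x₁·x₂ - 2·x₁]].
At the point, J = [[3.000, 8.500], [-2.750, 2.500]] (det J = 30.875).
Solving J·Δ = −F gives Δ = (-3.196, 0.834).
Then the next iterate is (x₁, x₂)₁ = (-0.696, 2.334).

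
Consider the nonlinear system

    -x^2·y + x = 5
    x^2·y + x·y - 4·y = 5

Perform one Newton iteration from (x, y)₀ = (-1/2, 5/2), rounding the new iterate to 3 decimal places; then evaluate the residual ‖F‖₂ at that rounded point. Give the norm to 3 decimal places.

At (-1/2, 5/2): F = (-6.125, -15.625).
Jacobian J = [[-2·x·y + 1, -x^2], [2·x·y + y, x^2 + x - 4]].
At the point, J = [[3.500, -0.250], [0.000, -4.250]] (det J = -14.875).
Solving J·Δ = −F gives Δ = (1.487, -3.676).
Then the next iterate is (x, y)₁ = (0.987, -1.176).
Re-evaluating at (0.987, -1.176): F = (-2.86738, -2.60233), so ‖F‖₂ = 3.872.

3.872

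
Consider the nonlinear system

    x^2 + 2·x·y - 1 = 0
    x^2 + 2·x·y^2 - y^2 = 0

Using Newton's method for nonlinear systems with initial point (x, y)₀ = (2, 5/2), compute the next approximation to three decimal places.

(0.493, 2.641)

At (2, 5/2): F = (13.000, 22.750).
Jacobian J = [[2·x + 2·y, 2·x], [2·x + 2·y^2, 4·x·y - 2·y]].
At the point, J = [[9.000, 4.000], [16.500, 15.000]] (det J = 69.000).
Solving J·Δ = −F gives Δ = (-1.507, 0.141).
Then the next iterate is (x, y)₁ = (0.493, 2.641).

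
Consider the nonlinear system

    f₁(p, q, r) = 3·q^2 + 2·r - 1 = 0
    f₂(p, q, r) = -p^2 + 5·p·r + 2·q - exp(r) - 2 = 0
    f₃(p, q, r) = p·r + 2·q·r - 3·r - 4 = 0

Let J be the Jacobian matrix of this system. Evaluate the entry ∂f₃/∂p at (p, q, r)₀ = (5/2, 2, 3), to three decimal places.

3.000

∂f₃/∂p = r.
At (5/2, 2, 3) this is 3.000.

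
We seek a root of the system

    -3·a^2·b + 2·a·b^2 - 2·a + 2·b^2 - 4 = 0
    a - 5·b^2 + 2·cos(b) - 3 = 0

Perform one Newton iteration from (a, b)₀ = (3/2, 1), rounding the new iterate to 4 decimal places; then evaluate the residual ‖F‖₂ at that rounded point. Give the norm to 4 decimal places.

4.6499

At (3/2, 1): F = (-8.7500, -5.419395).
Jacobian J = [[-6·a·b + 2·b^2 - 2, -3·a^2 + 4·a·b + 4·b], [1, -10·b - 2·sin(b)]].
At the point, J = [[-9.0000, 3.2500], [1.0000, -11.682942]] (det J = 101.896478).
Solving J·Δ = −F gives Δ = (-1.1761, -0.5645).
Then the next iterate is (a, b)₁ = (0.3239, 0.4355).
Re-evaluating at (0.3239, 0.4355): F = (-4.282684, -1.811083), so ‖F‖₂ = 4.6499.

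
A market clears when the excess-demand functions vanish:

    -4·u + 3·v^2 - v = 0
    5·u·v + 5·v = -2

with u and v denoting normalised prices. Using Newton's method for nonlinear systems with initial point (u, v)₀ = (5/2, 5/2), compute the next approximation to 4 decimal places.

At (5/2, 5/2): F = (6.2500, 45.7500).
Jacobian J = [[-4, 6·v - 1], [5·v, 5·u + 5]].
At the point, J = [[-4.0000, 14.0000], [12.5000, 17.5000]] (det J = -245.0000).
Solving J·Δ = −F gives Δ = (-2.1679, -1.0658).
Then the next iterate is (u, v)₁ = (0.3321, 1.4342).

(0.3321, 1.4342)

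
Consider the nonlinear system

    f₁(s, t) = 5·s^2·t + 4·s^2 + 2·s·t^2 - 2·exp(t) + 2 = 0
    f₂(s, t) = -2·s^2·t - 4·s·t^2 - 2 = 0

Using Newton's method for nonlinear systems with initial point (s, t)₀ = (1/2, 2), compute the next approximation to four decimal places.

At (1/2, 2): F = (-5.278112, -11.0000).
Jacobian J = [[10·s·t + 8·s + 2·t^2, 5·s^2 + 4·s·t - 2·exp(t)], [-4·s·t - 4·t^2, -2·s^2 - 8·s·t]].
At the point, J = [[22.0000, -9.528112], [-20.0000, -8.5000]] (det J = -377.562244).
Solving J·Δ = −F gives Δ = (-0.1588, -0.9205).
Then the next iterate is (s, t)₁ = (0.3412, 1.0795).

(0.3412, 1.0795)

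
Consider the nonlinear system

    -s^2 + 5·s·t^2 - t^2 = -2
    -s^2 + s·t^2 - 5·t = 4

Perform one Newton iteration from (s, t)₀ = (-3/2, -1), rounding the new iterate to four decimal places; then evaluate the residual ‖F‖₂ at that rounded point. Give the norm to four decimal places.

2.0593

At (-3/2, -1): F = (-8.7500, -2.7500).
Jacobian J = [[-2·s + 5·t^2, 10·s·t - 2·t], [-2·s + t^2, 2·s·t - 5]].
At the point, J = [[8.0000, 17.0000], [4.0000, -2.0000]] (det J = -84.0000).
Solving J·Δ = −F gives Δ = (0.7649, 0.1548).
Then the next iterate is (s, t)₁ = (-0.7351, -0.8452).
Re-evaluating at (-0.7351, -0.8452): F = (-1.880376, -0.839500), so ‖F‖₂ = 2.0593.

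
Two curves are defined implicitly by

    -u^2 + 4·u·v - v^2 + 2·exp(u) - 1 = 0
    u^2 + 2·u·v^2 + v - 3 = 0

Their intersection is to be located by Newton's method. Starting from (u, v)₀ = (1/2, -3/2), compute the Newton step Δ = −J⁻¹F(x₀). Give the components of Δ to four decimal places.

(0.8164, 1.2451)

At (1/2, -3/2): F = (-3.202557, -2.0000).
Jacobian J = [[-2·u + 4·v + 2·exp(u), 4·u - 2·v], [2·u + 2·v^2, 4·u·v + 1]].
At the point, J = [[-3.702557, 5.0000], [5.5000, -2.0000]] (det J = -20.094885).
Solving J·Δ = −F gives Δ = (0.8164, 1.2451).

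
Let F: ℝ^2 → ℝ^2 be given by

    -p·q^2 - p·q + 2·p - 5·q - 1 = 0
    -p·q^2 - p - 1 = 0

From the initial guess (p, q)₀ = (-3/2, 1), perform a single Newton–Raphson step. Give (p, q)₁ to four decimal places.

(-18.5000, -11.0000)

At (-3/2, 1): F = (-6.0000, 2.0000).
Jacobian J = [[-q^2 - q + 2, -2·p·q - p - 5], [-q^2 - 1, -2·p·q]].
At the point, J = [[0.0000, -0.5000], [-2.0000, 3.0000]] (det J = -1.0000).
Solving J·Δ = −F gives Δ = (-17.0000, -12.0000).
Then the next iterate is (p, q)₁ = (-18.5000, -11.0000).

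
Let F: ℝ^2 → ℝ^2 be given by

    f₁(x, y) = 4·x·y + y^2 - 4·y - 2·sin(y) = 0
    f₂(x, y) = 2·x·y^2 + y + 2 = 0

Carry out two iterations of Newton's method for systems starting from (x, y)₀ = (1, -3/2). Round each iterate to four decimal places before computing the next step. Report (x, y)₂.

(-0.8946, 1.4193)

At (1, -3/2): F = (4.244990, 5.0000).
Jacobian J = [[4·y, 4·x + 2·y - 2·cos(y) - 4], [2·y^2, 4·x·y + 1]].
At the point, J = [[-6.0000, -3.141474], [4.5000, -5.0000]] (det J = 44.136635).
Solving J·Δ = −F gives Δ = (0.1250, 1.1125).
Then the next iterate is (x, y)₁ = (1.1250, -0.3875).
Round to (1.1250, -0.3875) and repeat: F = (0.712156, 1.950352), J = [[-1.5500, -2.126713], [0.300313, -0.743750]].
Δ = (-2.0196, 1.8068), so (x, y)₂ = (-0.8946, 1.4193).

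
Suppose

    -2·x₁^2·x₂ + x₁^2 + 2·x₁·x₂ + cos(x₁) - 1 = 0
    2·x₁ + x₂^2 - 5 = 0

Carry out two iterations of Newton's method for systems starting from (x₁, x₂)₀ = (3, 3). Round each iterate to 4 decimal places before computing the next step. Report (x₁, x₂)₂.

(2.1550, 0.9738)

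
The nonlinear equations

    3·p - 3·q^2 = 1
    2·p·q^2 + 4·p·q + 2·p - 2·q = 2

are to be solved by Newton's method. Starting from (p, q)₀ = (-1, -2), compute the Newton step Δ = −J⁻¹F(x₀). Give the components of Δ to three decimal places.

At (-1, -2): F = (-16.000, 0.000).
Jacobian J = [[3, -6·q], [2·q^2 + 4·q + 2, 4·p·q + 4·p - 2]].
At the point, J = [[3.000, 12.000], [2.000, 2.000]] (det J = -18.000).
Solving J·Δ = −F gives Δ = (-1.778, 1.778).

(-1.778, 1.778)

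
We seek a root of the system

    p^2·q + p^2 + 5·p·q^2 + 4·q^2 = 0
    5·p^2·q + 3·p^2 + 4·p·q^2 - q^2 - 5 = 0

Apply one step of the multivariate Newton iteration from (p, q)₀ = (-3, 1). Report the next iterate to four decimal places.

(-1.8156, 0.9007)

At (-3, 1): F = (7.0000, 54.0000).
Jacobian J = [[2·p·q + 2·p + 5·q^2, p^2 + 10·p·q + 8·q], [10·p·q + 6·p + 4·q^2, 5·p^2 + 8·p·q - 2·q]].
At the point, J = [[-7.0000, -13.0000], [-44.0000, 19.0000]] (det J = -705.0000).
Solving J·Δ = −F gives Δ = (1.1844, -0.0993).
Then the next iterate is (p, q)₁ = (-1.8156, 0.9007).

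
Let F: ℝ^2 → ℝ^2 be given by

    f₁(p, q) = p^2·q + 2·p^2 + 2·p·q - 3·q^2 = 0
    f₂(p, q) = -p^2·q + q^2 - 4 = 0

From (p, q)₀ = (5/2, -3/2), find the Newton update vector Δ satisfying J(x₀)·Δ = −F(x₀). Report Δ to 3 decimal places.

(-0.350, 0.541)

At (5/2, -3/2): F = (-11.125, 7.625).
Jacobian J = [[2·p·q + 4·p + 2·q, p^2 + 2·p - 6·q], [-2·p·q, -p^2 + 2·q]].
At the point, J = [[-0.500, 20.250], [7.500, -9.250]] (det J = -147.250).
Solving J·Δ = −F gives Δ = (-0.350, 0.541).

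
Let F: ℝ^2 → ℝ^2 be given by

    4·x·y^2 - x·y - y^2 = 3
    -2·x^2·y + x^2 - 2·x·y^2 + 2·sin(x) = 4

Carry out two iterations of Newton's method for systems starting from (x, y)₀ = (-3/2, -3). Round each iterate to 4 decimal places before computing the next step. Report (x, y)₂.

At (-3/2, -3): F = (-70.5000, 36.755010).
Jacobian J = [[4·y^2 - y, 8·x·y - x - 2·y], [-4·x·y + 2·x - 2·y^2 + 2·cos(x), -2·x^2 - 4·x·y]].
At the point, J = [[39.0000, 43.5000], [-38.858526, -22.5000]] (det J = 812.845863).
Solving J·Δ = −F gives Δ = (0.0155, 1.6068).
Then the next iterate is (x, y)₁ = (-1.4845, -1.3932).
Round to (-1.4845, -1.3932) and repeat: F = (-18.534907, 8.114532), J = [[9.157225, 20.816543], [-14.951456, -12.680302]].
Δ = (-0.3388, 1.0394), so (x, y)₂ = (-1.8233, -0.3538).

(-1.8233, -0.3538)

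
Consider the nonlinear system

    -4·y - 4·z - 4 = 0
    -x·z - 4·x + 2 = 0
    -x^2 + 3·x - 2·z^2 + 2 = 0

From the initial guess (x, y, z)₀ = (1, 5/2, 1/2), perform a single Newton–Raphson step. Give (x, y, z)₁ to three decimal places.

At (1, 5/2, 1/2): F = (-16.000, -2.500, 3.500).
Jacobian J = [[0, -4, -4], [-z - 4, 0, -x], [-2·x + 3, 0, -4·z]].
At the point, J = [[0.000, -4.000, -4.000], [-4.500, 0.000, -1.000], [1.000, 0.000, -2.000]] (det J = 40.000).
Solving J·Δ = −F gives Δ = (-0.850, -5.325, 1.325).
Then the next iterate is (x, y, z)₁ = (0.150, -2.825, 1.825).

(0.150, -2.825, 1.825)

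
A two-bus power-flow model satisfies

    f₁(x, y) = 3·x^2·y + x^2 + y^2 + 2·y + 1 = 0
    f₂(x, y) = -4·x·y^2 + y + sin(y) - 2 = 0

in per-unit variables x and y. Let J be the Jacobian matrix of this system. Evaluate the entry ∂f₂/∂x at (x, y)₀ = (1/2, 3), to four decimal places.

-36.0000

∂f₂/∂x = -4·y^2.
At (1/2, 3) this is -36.0000.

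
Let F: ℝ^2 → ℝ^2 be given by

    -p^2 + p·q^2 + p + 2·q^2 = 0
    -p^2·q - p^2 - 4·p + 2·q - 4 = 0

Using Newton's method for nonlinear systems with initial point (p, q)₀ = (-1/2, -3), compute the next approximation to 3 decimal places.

(-1.800, -3.173)

At (-1/2, -3): F = (12.750, -7.500).
Jacobian J = [[-2·p + q^2 + 1, 2·p·q + 4·q], [-2·p·q - 2·p - 4, -p^2 + 2]].
At the point, J = [[11.000, -9.000], [-6.000, 1.750]] (det J = -34.750).
Solving J·Δ = −F gives Δ = (-1.300, -0.173).
Then the next iterate is (p, q)₁ = (-1.800, -3.173).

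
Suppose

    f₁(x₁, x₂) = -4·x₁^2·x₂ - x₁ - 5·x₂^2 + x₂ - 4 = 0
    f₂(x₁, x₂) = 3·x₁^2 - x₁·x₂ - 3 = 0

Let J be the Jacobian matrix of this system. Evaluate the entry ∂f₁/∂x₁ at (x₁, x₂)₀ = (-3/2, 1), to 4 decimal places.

∂f₁/∂x₁ = -8·x₁·x₂ - 1.
At (-3/2, 1) this is 11.0000.

11.0000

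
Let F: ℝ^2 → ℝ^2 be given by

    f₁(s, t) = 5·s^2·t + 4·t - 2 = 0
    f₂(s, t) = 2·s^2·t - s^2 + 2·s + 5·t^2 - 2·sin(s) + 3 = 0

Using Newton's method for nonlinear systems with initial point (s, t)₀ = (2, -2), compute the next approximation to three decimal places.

(1.467, -0.805)

At (2, -2): F = (-50.000, 5.18141).
Jacobian J = [[10·s·t, 5·s^2 + 4], [4·s·t - 2·s - 2·cos(s) + 2, 2·s^2 + 10·t]].
At the point, J = [[-40.000, 24.000], [-17.16771, -12.000]] (det J = 892.02495).
Solving J·Δ = −F gives Δ = (-0.533, 1.195).
Then the next iterate is (s, t)₁ = (1.467, -0.805).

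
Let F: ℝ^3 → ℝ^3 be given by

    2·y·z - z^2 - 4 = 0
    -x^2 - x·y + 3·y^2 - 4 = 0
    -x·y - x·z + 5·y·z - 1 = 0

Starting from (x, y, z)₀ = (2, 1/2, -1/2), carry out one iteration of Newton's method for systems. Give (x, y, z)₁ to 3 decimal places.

At (2, 1/2, -1/2): F = (-4.750, -8.250, -2.250).
Jacobian J = [[0, 2·z, 2·y - 2·z], [-2·x - y, -x + 6·y, 0], [-y - z, -x + 5·z, -x + 5·y]].
At the point, J = [[0.000, -1.000, 2.000], [-4.500, 1.000, 0.000], [0.000, -4.500, 0.500]] (det J = 38.250).
Solving J·Δ = −F gives Δ = (-1.889, -0.250, 2.250).
Then the next iterate is (x, y, z)₁ = (0.111, 0.250, 1.750).

(0.111, 0.250, 1.750)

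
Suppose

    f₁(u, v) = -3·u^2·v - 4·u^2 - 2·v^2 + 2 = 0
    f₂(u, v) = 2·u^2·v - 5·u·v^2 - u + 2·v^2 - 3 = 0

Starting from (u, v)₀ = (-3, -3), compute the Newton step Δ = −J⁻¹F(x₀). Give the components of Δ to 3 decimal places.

(0.401, 1.131)

At (-3, -3): F = (29.000, 99.000).
Jacobian J = [[-6·u·v - 8·u, -3·u^2 - 4·v], [4·u·v - 5·v^2 - 1, 2·u^2 - 10·u·v + 4·v]].
At the point, J = [[-30.000, -15.000], [-10.000, -84.000]] (det J = 2370.000).
Solving J·Δ = −F gives Δ = (0.401, 1.131).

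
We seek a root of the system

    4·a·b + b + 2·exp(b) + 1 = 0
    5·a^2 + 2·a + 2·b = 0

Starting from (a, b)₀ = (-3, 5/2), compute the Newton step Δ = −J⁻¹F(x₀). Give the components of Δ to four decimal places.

At (-3, 5/2): F = (-2.135012, 44.0000).
Jacobian J = [[4·b, 4·a + 2·exp(b) + 1], [10·a + 2, 2]].
At the point, J = [[10.0000, 13.364988], [-28.0000, 2.0000]] (det J = 394.219662).
Solving J·Δ = −F gives Δ = (1.5025, -0.9645).

(1.5025, -0.9645)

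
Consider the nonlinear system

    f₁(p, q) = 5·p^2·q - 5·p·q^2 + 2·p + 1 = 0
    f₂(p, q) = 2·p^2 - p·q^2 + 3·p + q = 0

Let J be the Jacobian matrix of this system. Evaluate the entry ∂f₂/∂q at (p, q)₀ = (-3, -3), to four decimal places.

-17.0000

∂f₂/∂q = -2·p·q + 1.
At (-3, -3) this is -17.0000.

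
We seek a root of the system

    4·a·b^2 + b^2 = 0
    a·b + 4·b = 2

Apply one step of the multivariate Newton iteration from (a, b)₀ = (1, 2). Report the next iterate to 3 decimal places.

At (1, 2): F = (20.000, 8.000).
Jacobian J = [[4·b^2, 8·a·b + 2·b], [b, a + 4]].
At the point, J = [[16.000, 20.000], [2.000, 5.000]] (det J = 40.000).
Solving J·Δ = −F gives Δ = (1.500, -2.200).
Then the next iterate is (a, b)₁ = (2.500, -0.200).

(2.500, -0.200)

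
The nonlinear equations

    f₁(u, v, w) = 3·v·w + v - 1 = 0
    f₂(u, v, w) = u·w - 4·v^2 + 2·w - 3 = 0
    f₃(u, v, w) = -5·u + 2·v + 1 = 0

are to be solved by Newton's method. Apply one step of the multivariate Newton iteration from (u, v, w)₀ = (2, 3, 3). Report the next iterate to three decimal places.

(0.788, 1.470, 1.478)

At (2, 3, 3): F = (29.000, -27.000, -3.000).
Jacobian J = [[0, 3·w + 1, 3·v], [w, -8·v, u + 2], [-5, 2, 0]].
At the point, J = [[0.000, 10.000, 9.000], [3.000, -24.000, 4.000], [-5.000, 2.000, 0.000]] (det J = -1226.000).
Solving J·Δ = −F gives Δ = (-1.212, -1.530, -1.522).
Then the next iterate is (u, v, w)₁ = (0.788, 1.470, 1.478).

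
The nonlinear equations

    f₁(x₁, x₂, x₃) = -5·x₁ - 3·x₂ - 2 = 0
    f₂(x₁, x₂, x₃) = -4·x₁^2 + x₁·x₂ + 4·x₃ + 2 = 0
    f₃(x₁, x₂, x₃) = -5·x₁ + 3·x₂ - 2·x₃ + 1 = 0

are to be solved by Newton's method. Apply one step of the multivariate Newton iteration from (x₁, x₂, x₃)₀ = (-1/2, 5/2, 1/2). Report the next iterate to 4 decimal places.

(0.2039, -1.0066, -1.5197)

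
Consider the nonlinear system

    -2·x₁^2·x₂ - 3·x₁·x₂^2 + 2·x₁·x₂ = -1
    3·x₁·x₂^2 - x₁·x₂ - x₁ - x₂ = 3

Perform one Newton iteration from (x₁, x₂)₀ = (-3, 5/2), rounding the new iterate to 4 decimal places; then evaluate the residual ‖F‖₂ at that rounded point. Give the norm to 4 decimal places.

16.0495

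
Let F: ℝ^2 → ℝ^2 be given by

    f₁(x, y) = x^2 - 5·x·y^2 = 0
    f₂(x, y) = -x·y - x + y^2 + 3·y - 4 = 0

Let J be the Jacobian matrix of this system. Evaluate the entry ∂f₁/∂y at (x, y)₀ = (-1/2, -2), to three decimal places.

-10.000

∂f₁/∂y = -10·x·y.
At (-1/2, -2) this is -10.000.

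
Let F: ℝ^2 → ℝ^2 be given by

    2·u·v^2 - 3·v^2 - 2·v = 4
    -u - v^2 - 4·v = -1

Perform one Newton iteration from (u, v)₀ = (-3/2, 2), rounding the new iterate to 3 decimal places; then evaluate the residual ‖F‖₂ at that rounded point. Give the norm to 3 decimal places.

9.423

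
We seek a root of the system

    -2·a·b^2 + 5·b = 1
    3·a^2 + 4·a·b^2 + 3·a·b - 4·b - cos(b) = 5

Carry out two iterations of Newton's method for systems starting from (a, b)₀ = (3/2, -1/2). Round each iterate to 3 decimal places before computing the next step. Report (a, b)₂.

At (3/2, -1/2): F = (-4.250, 2.12242).
Jacobian J = [[-2·b^2, -4·a·b + 5], [6·a + 4·b^2 + 3·b, 8·a·b + 3·a + sin(b) - 4]].
At the point, J = [[-0.500, 8.000], [8.500, -5.97943]] (det J = -65.01029).
Solving J·Δ = −F gives Δ = (0.130, 0.539).
Then the next iterate is (a, b)₁ = (1.630, 0.039).
Round to (1.630, 0.039) and repeat: F = (-0.80996, 2.01609), J = [[-0.00304, 4.74572], [9.90308, 1.43755]].
Δ = (-0.228, 0.171), so (a, b)₂ = (1.402, 0.210).

(1.402, 0.210)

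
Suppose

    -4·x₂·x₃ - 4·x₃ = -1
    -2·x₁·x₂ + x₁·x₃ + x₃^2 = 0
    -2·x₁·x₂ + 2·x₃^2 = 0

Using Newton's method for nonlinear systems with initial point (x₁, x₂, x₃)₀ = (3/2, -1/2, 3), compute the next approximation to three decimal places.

At (3/2, -1/2, 3): F = (-5.000, 15.000, 19.500).
Jacobian J = [[0, -4·x₃, -4·x₂ - 4], [-2·x₂ + x₃, -2·x₁, x₁ + 2·x₃], [-2·x₂, -2·x₁, 4·x₃]].
At the point, J = [[0.000, -12.000, -2.000], [4.000, -3.000, 7.500], [1.000, -3.000, 12.000]] (det J = 504.000).
Solving J·Δ = −F gives Δ = (-0.884, -0.152, -1.589).
Then the next iterate is (x₁, x₂, x₃)₁ = (0.616, -0.652, 1.411).

(0.616, -0.652, 1.411)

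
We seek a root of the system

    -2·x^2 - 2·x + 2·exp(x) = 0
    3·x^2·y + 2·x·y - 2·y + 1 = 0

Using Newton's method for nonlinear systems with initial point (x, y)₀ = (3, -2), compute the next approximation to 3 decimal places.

(2.382, -0.830)

At (3, -2): F = (16.17107, -61.000).
Jacobian J = [[-4·x + 2·exp(x) - 2, 0], [6·x·y + 2·y, 3·x^2 + 2·x - 2]].
At the point, J = [[26.17107, 0.000], [-40.000, 31.000]] (det J = 811.30329).
Solving J·Δ = −F gives Δ = (-0.618, 1.170).
Then the next iterate is (x, y)₁ = (2.382, -0.830).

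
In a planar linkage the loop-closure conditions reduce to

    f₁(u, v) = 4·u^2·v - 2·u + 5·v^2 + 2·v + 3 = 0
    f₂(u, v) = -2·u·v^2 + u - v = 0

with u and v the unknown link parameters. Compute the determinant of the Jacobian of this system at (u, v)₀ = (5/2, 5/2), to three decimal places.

-650.000

J = [[8·u·v - 2, 4·u^2 + 10·v + 2], [-2·v^2 + 1, -4·u·v - 1]].
At the point, J = [[48.000, 52.000], [-11.500, -26.000]].
det J = -650.000.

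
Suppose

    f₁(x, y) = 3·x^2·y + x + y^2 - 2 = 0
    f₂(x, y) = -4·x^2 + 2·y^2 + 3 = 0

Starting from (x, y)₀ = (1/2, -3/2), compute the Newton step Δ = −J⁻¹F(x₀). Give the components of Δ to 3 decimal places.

(-1.406, 2.021)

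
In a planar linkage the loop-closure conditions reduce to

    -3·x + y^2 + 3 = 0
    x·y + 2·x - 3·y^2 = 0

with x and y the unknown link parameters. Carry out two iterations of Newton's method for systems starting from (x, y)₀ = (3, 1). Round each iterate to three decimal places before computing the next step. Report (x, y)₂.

At (3, 1): F = (-5.000, 6.000).
Jacobian J = [[-3, 2·y], [y + 2, x - 6·y]].
At the point, J = [[-3.000, 2.000], [3.000, -3.000]] (det J = 3.000).
Solving J·Δ = −F gives Δ = (-1.000, 1.000).
Then the next iterate is (x, y)₁ = (2.000, 2.000).
Round to (2.000, 2.000) and repeat: F = (1.000, -4.000), J = [[-3.000, 4.000], [4.000, -10.000]].
Δ = (-0.429, -0.571), so (x, y)₂ = (1.571, 1.429).

(1.571, 1.429)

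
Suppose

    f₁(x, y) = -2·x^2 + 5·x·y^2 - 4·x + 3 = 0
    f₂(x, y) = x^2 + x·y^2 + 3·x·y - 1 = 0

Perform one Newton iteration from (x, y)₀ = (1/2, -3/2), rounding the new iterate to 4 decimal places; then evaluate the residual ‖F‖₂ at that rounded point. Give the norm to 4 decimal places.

At (1/2, -3/2): F = (6.1250, -1.8750).
Jacobian J = [[-4·x + 5·y^2 - 4, 10·x·y], [2·x + y^2 + 3·y, 2·x·y + 3·x]].
At the point, J = [[5.2500, -7.5000], [-1.2500, 0.0000]] (det J = -9.3750).
Solving J·Δ = −F gives Δ = (-1.5000, -0.2333).
Then the next iterate is (x, y)₁ = (-1.0000, -1.7333).
Re-evaluating at (-1.0000, -1.7333): F = (-10.021644, 2.195571), so ‖F‖₂ = 10.2593.

10.2593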